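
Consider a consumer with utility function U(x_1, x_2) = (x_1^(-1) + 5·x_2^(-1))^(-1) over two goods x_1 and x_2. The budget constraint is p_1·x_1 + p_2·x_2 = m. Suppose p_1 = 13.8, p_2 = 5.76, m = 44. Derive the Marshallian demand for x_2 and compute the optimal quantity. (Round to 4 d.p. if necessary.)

x_2* = 4.5141

MU_x_1 ∝ x_1^(-2), MU_x_2 ∝ 5·x_2^(-2), so MRS = (1/5)·(x_2/x_1)^(2) = p_1/p_2.
Solve for the ratio: x_2/x_1 = [5·p_1/p_2]^(0.5).
With the ratio pinned down, the budget gives x_1* = m/(p_1 + p_2·(x_2/x_1)) and x_2* = (x_2/x_1)·x_1*.
Numerically x_2/x_1 = 3.461093, so x_1* = 44/(13.8 + 5.76·3.461093) = 1.3042 and x_2* = 3.461093·1.3042 = 4.5141.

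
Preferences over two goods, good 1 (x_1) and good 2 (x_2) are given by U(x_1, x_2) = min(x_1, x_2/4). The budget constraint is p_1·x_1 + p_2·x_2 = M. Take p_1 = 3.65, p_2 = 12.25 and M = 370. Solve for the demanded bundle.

x_1* = 7.0275, x_2* = 28.1102

Demand: x_1*(p_1,p_2,M) = M/(p_1 + 4·p_2), x_2* = 4·M/(p_1 + 4·p_2).
Here 3.65 + 4·12.25 = 52.65, giving x_1* = 7.0275 and x_2* = 28.1102.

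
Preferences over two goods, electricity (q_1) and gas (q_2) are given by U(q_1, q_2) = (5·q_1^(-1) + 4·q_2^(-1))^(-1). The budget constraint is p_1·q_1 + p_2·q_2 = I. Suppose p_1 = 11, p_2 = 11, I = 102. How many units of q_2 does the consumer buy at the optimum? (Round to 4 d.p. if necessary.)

q_2* = 4.378

From the CES first-order condition, (5/4)·(q_2/q_1)^(2) = p_1/p_2.
Solve for the ratio: q_2/q_1 = [(4/5)·p_1/p_2]^(0.5).
With the ratio pinned down, the budget gives q_1* = I/(p_1 + p_2·(q_2/q_1)) and q_2* = (q_2/q_1)·q_1*.
Numerically q_2/q_1 = 0.894427, so q_1* = 102/(11 + 11·0.894427) = 4.8947 and q_2* = 0.894427·4.8947 = 4.378.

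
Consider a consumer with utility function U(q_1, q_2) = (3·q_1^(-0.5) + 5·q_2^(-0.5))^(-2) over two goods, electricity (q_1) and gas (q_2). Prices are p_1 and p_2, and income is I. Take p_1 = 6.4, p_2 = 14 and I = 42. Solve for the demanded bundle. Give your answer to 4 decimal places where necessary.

From the CES first-order condition, (3/5)·(q_2/q_1)^(1.5) = p_1/p_2.
Hence q_2/q_1 = ((5/3)·p_1/p_2)^(1/(1.5)), i.e. raised to the 2/3 power.
With the ratio pinned down, the budget gives q_1* = I/(p_1 + p_2·(q_2/q_1)) and q_2* = (q_2/q_1)·q_1*.
Numerically q_2/q_1 = 0.834194, so q_1* = 42/(6.4 + 14·0.834194) = 2.3232 and q_2* = 0.834194·2.3232 = 1.938.

q_1* = 2.3232, q_2* = 1.938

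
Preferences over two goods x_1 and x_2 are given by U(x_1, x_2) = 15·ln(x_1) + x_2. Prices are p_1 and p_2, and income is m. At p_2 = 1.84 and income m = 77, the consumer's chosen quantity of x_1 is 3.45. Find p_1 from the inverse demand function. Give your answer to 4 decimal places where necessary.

Set MRS = p_1/p_2: (15/x_1)/1 = p_1/p_2.
So x_1*(p_1,p_2) = 15·p_2/p_1, independent of income; and x_2* = (m − 15·p_2)/p_2.
Set x_1* = 3.45 in the demand function and solve for p_1: p_1 = 8.

p_1 = 8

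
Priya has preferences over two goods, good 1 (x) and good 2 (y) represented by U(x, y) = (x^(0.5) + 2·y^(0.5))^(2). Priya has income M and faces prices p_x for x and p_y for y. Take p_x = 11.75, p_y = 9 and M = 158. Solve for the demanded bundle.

x* = 2.1611, y* = 14.7341

MU_x ∝ x^(-0.5), MU_y ∝ 2·y^(-0.5), so MRS = (1/2)·(y/x)^(0.5) = p_x/p_y.
Solve for the ratio: y/x = [2·p_x/p_y]^(2).
Substitute y = (y/x)·x into the budget: x* = M/(p_x + p_y·(y/x)).
Numerically y/x = 6.817901, so x* = 158/(11.75 + 9·6.817901) = 2.1611 and y* = 6.817901·2.1611 = 14.7341.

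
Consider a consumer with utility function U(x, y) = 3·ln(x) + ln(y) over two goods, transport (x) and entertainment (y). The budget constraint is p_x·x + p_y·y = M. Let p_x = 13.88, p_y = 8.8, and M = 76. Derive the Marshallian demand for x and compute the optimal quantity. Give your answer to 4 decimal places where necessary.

Demand: x*(p_x,p_y,M) = 0.75·M/p_x and y* = 0.25·M/p_y.
At p_x=13.88, p_y=8.8, M=76: x* = 0.75·76/13.88 = 4.1066.

x* = 4.1066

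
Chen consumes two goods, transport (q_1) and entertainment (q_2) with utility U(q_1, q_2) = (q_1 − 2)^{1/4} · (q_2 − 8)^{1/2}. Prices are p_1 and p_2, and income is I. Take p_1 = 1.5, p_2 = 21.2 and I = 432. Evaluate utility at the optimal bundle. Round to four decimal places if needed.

V = 7.8697

MRS = (1/2)·(q_2−8)/(q_1−2). Tangency with p_1/p_2 gives q_2−8 = 2·(p_1/p_2)·(q_1−2).
After buying the subsistence bundle (2, 8), a share 1/3 of the remaining income goes to q_1: q_1* = 2 + 1/3·(I − 2p_1 − 8p_2)/p_1.
Discretionary income = 432 − 2·1.5 − 8·21.2 = 259.4; q_1* = 2 + 1/3·259.4/1.5 = 59.6444; q_2* = 8 + 2/3·259.4/21.2 = 16.1572.
Utility at the optimum: U(59.6444, 16.1572) = 7.8697.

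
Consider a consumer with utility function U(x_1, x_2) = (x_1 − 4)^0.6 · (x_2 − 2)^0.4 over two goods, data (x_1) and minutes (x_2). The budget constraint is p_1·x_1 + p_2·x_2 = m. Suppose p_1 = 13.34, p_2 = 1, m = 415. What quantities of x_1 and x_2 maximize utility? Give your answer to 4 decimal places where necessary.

x_1* = 20.1757, x_2* = 145.856

This is Cobb-Douglas in (x_1−4, x_2−2): tangency gives 0.6·p_2·(x_2−2) = 0.4·p_1·(x_1−4).
Substituting into the budget: x_1* = 4 + 0.6·(m − 4·p_1 − 2·p_2)/p_1, and x_2* = 2 + 0.4·(…)/p_2.
Discretionary income = 415 − 4·13.34 − 2·1 = 359.64; x_1* = 4 + 0.6·359.64/13.34 = 20.1757; x_2* = 2 + 0.4·359.64/1 = 145.856.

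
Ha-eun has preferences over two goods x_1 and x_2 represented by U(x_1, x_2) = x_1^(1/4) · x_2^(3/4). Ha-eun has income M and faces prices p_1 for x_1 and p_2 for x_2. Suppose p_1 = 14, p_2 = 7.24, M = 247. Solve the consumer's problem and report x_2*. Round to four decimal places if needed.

The MRS is (1/3)·x_2/x_1. Set MRS = p_1/p_2.
So 0.25·p_2·x_2 = 0.75·p_1·x_1; combined with the budget, a share 0.25 of income goes to x_1.
Demand: x_1*(p_1,p_2,M) = 0.25·M/p_1 and x_2* = 0.75·M/p_2.
At p_1=14, p_2=7.24, M=247: x_2* = 0.75·247/7.24 = 25.587.

x_2* = 25.587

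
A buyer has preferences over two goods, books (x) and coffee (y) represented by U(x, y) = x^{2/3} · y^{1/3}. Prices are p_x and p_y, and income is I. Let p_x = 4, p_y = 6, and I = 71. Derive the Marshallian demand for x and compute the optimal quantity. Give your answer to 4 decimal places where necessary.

x* = 11.8333

MU_x/MU_y = (2/3·y)/(1/3·x); tangency sets this equal to p_x/p_y.
Rearranging, p_y·y = (1/2)·p_x·x. Substituting into the budget gives p_x·x·(1 + (1/2)) = I.
Demand: x*(p_x,p_y,I) = 2/3·I/p_x and y* = 1/3·I/p_y.
At p_x=4, p_y=6, I=71: x* = 2/3·71/4 = 11.8333.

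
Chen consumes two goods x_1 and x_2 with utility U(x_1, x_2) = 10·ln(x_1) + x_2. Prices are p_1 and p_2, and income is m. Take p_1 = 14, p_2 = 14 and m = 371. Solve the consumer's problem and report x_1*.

x_1* = 10

MU_x_1 = 10/x_1, MU_x_2 = 1. Tangency: 10/x_1 = p_1/p_2.
So x_1*(p_1,p_2) = 10·p_2/p_1, independent of income; and x_2* = (m − 10·p_2)/p_2.
At the given prices: x_1* = 10·14/14 = 10.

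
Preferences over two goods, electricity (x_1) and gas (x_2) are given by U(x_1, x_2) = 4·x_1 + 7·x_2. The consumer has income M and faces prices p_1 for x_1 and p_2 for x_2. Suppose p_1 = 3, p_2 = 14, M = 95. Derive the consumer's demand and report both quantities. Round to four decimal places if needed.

x_1 gives more utility per dollar, so spend all income on x_1: x_1* = M/p_1, x_2* = 0.
Numerically: x_1* = 31.6667, x_2* = 0.

x_1* = 31.6667, x_2* = 0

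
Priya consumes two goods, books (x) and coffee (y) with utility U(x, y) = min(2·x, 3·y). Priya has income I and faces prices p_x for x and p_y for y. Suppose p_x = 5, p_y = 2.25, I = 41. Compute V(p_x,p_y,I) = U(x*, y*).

With perfect complements, no substitution: consume in ratio x:y = 3:2.
Budget: p_x·x + p_y·(2/3)·x = I, so (3·p_x + 2·p_y)·x = 3·I.
Demand: x*(p_x,p_y,I) = 3·I/(3·p_x + 2·p_y), y* = 2·I/(3·p_x + 2·p_y).
Here 3·5 + 2·2.25 = 19.5, giving x* = 6.3077 and y* = 4.2051.
Utility at the optimum: U(6.3077, 4.2051) = 12.6154.

V = 12.6154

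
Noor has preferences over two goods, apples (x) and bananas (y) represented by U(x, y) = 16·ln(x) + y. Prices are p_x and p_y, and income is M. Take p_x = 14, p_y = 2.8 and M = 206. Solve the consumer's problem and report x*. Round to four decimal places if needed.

Set MRS = p_x/p_y: (16/x)/1 = p_x/p_y.
So x*(p_x,p_y) = 16·p_y/p_x, independent of income; and y* = (M − 16·p_y)/p_y.
At the given prices: x* = 16·2.8/14 = 3.2.

x* = 3.2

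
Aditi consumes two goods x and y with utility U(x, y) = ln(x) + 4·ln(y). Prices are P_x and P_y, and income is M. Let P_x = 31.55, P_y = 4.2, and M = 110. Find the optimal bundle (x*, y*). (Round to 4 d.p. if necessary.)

MU_x/MU_y = (y)/(4·x); tangency sets this equal to P_x/P_y.
Rearranging, P_y·y = 4·P_x·x. Substituting into the budget gives P_x·x·(1 + 4) = M.
Demand: x*(P_x,P_y,M) = 0.2·M/P_x and y* = 0.8·M/P_y.
At P_x=31.55, P_y=4.2, M=110: x* = 0.2·110/31.55 = 0.6973, y* = 20.9524.

x* = 0.6973, y* = 20.9524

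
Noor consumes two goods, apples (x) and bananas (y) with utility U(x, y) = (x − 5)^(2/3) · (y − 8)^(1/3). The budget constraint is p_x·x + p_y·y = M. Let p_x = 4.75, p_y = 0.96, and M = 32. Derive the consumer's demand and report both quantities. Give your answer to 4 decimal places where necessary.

x* = 5.08, y* = 8.1979

Substituting into the budget: x* = 5 + 2/3·(M − 5·p_x − 8·p_y)/p_x, and y* = 8 + 1/3·(…)/p_y.
Discretionary income = 32 − 5·4.75 − 8·0.96 = 0.57; x* = 5 + 2/3·0.57/4.75 = 5.08; y* = 8 + 1/3·0.57/0.96 = 8.1979.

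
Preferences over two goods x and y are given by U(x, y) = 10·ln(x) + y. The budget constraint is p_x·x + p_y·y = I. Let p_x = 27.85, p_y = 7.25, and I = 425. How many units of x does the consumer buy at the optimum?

x* = 2.6032

At the given prices: x* = 10·7.25/27.85 = 2.6032.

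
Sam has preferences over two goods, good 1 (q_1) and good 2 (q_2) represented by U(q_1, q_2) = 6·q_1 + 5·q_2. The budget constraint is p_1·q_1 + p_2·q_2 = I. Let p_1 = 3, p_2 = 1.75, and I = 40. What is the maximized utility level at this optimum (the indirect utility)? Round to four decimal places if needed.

Perfect substitutes: compare marginal utility per dollar. 6/p_1 vs 5/p_2 → 2 vs 2.8571.
q_2 gives more utility per dollar, so spend all income on q_2: q_2* = I/p_2, q_1* = 0.
Numerically: q_1* = 0, q_2* = 22.8571.
Utility at the optimum: U(0, 22.8571) = 114.2857.

V = 114.2857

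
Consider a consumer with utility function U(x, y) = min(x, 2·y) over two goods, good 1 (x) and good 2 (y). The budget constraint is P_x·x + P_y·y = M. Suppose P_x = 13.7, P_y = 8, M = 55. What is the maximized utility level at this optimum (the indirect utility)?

V = 3.1073

Here 2·13.7 + 8 = 35.4, giving x* = 3.1073 and y* = 1.5537.
Utility at the optimum: U(3.1073, 1.5537) = 3.1073.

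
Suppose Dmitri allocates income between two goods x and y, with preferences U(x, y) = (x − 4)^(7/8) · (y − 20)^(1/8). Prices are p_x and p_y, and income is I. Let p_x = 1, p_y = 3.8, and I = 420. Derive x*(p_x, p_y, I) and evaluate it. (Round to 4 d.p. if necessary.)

x* = 301.5

MRS = 7·(y−20)/(x−4). Tangency with p_x/p_y gives y−20 = (1/7)·(p_x/p_y)·(x−4).
Substituting into the budget: x* = 4 + 0.875·(I − 4·p_x − 20·p_y)/p_x, and y* = 20 + 0.125·(…)/p_y.
Discretionary income = 420 − 4·1 − 20·3.8 = 340; x* = 4 + 0.875·340/1 = 301.5.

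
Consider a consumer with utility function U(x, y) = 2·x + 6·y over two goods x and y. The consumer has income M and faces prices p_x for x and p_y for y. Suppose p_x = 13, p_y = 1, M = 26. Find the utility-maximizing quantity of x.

x* = 0

Linear utility — the consumer picks whichever good has higher MU/price: 2/13 = 0.1538 vs 6/1 = 6.
y gives more utility per dollar, so spend all income on y: y* = M/p_y, x* = 0.
Numerically: x* = 0, y* = 26.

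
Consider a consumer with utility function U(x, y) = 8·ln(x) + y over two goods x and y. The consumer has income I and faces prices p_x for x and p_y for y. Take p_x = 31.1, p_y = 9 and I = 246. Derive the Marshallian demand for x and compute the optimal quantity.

x* = 2.3151

So x*(p_x,p_y) = 8·p_y/p_x, independent of income; and y* = (I − 8·p_y)/p_y.
At the given prices: x* = 8·9/31.1 = 2.3151.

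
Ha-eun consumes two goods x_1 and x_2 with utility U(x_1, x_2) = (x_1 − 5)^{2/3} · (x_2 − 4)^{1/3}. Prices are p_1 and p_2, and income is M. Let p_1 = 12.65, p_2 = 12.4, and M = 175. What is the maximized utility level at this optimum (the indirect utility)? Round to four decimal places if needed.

Let x_1' = x_1−5, x_2' = x_2−4. MRS = 2·x_2'/x_1' = p_1/p_2.
Substituting into the budget: x_1* = 5 + 2/3·(M − 5·p_1 − 4·p_2)/p_1, and x_2* = 4 + 1/3·(…)/p_2.
Discretionary income = 175 − 5·12.65 − 4·12.4 = 62.15; x_1* = 5 + 2/3·62.15/12.65 = 8.2754; x_2* = 4 + 1/3·62.15/12.4 = 5.6707.
Utility at the optimum: U(8.2754, 5.6707) = 2.617.

V = 2.617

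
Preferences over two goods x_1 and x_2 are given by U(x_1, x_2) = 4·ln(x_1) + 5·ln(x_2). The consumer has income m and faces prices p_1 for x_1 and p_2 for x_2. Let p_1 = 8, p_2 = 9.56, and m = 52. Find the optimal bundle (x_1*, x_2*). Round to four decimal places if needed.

x_1* = 2.8889, x_2* = 3.0219

The MRS is (4/5)·x_2/x_1. Set MRS = p_1/p_2.
So 4·p_2·x_2 = 5·p_1·x_1; combined with the budget, a share 4/9 of income goes to x_1.
Demand: x_1*(p_1,p_2,m) = 4/9·m/p_1 and x_2* = 5/9·m/p_2.
At p_1=8, p_2=9.56, m=52: x_1* = 4/9·52/8 = 2.8889, x_2* = 3.0219.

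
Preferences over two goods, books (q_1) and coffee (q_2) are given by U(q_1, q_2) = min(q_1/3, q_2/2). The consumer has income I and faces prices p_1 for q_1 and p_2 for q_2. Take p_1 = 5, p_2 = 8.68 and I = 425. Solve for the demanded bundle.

q_1* = 39.4005, q_2* = 26.267

Leontief preferences: the optimum is at the kink where q_1/3 = q_2/2, i.e. q_2 = (2/3)·q_1.
Budget: p_1·q_1 + p_2·(2/3)·q_1 = I, so (3·p_1 + 2·p_2)·q_1 = 3·I.
Demand: q_1*(p_1,p_2,I) = 3·I/(3·p_1 + 2·p_2), q_2* = 2·I/(3·p_1 + 2·p_2).
Here 3·5 + 2·8.68 = 32.36, giving q_1* = 39.4005 and q_2* = 26.267.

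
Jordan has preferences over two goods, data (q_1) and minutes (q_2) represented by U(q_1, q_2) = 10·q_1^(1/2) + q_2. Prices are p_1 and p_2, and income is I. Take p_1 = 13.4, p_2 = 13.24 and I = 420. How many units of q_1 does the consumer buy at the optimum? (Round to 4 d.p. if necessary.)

q_1* = 24.4065

Solve: √q_1 = 5·p_2/p_1, so q_1*(p_1,p_2) = (5·p_2/p_1)², and q_2* = (I − p_1·q_1*)/p_2.
Plugging in: q_1* = (5·13.24/13.4)² = 24.4065.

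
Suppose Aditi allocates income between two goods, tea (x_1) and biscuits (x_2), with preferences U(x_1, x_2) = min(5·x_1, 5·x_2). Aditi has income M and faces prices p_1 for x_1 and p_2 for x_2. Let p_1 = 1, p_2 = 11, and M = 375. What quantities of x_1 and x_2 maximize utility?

x_1* = 31.25, x_2* = 31.25

With perfect complements, no substitution: consume in ratio x_1:x_2 = 5:5.
Budget: p_1·x_1 + p_2·x_1 = M, so (5·p_1 + 5·p_2)·x_1 = 5·M.
Demand: x_1*(p_1,p_2,M) = 5·M/(5·p_1 + 5·p_2), x_2* = 5·M/(5·p_1 + 5·p_2).
Here 5·1 + 5·11 = 60, giving x_1* = 31.25 and x_2* = 31.25.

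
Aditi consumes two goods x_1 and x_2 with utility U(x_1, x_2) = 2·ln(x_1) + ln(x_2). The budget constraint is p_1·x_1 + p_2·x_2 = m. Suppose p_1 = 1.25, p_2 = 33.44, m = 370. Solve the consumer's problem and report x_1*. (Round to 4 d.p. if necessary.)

Tangency: MRS = 2·x_2/x_1 = p_1/p_2.
So 2·p_2·x_2 = p_1·x_1; combined with the budget, a share 2/3 of income goes to x_1.
Demand: x_1*(p_1,p_2,m) = 2/3·m/p_1 and x_2* = 1/3·m/p_2.
At p_1=1.25, p_2=33.44, m=370: x_1* = 2/3·370/1.25 = 197.3333.

x_1* = 197.3333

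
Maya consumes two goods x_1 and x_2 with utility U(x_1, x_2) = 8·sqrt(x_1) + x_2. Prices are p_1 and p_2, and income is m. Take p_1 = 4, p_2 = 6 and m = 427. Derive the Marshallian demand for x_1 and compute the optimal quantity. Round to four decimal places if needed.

Thus x_1* = (4·p_2/p_1)² — independent of m — with the rest of income spent on x_2.
Plugging in: x_1* = (4·6/4)² = 36.

x_1* = 36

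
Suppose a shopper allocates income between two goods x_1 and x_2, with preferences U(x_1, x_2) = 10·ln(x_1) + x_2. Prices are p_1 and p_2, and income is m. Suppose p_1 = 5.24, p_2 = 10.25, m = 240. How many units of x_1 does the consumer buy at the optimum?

Set MRS = p_1/p_2: (10/x_1)/1 = p_1/p_2.
So x_1*(p_1,p_2) = 10·p_2/p_1, independent of income; and x_2* = (m − 10·p_2)/p_2.
At the given prices: x_1* = 10·10.25/5.24 = 19.5611.

x_1* = 19.5611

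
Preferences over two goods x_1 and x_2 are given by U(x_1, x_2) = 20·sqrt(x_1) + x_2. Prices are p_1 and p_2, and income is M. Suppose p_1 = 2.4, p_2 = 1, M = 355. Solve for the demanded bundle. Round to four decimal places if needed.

MU_x_1 = 10/√x_1, MU_x_2 = 1. Tangency: 10/√x_1 = p_1/p_2.
Solve: √x_1 = 10·p_2/p_1, so x_1*(p_1,p_2) = (10·p_2/p_1)², and x_2* = (M − p_1·x_1*)/p_2.
Plugging in: x_1* = (10·1/2.4)² = 17.3611, x_2* = 313.3333.

x_1* = 17.3611, x_2* = 313.3333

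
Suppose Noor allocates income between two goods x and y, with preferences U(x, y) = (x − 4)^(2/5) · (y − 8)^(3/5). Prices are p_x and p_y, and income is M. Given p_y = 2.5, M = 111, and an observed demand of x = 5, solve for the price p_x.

Let x' = x−4, y' = y−8. MRS = (2/3)·y'/x' = p_x/p_y.
Substituting into the budget: x* = 4 + 0.4·(M − 4·p_x − 8·p_y)/p_x, and y* = 8 + 0.6·(…)/p_y.
Set x* = 5 in the demand function and solve for p_x: p_x = 14.

p_x = 14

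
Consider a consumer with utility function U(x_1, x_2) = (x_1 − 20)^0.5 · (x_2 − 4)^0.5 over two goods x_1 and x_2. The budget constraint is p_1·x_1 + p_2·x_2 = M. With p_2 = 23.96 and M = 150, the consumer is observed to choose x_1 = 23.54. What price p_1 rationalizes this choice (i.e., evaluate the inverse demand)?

MRS = (x_2−4)/(x_1−20). Tangency with p_1/p_2 gives x_2−4 = (p_1/p_2)·(x_1−20).
Substituting into the budget: x_1* = 20 + 0.5·(M − 20·p_1 − 4·p_2)/p_1, and x_2* = 4 + 0.5·(…)/p_2.
Set x_1* = 23.54 in the demand function and solve for p_1: p_1 = 2.

p_1 = 2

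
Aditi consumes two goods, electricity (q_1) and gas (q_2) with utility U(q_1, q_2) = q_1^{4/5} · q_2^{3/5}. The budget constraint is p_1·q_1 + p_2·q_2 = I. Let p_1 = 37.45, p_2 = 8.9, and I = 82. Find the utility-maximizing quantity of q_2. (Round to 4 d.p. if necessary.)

q_2* = 3.9486

At p_1=37.45, p_2=8.9, I=82: q_2* = 3/7·82/8.9 = 3.9486.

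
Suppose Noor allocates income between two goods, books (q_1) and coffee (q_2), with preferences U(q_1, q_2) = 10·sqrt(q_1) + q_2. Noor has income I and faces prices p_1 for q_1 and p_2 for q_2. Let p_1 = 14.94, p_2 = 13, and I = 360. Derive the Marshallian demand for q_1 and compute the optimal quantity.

q_1* = 18.9289

Set MRS = p_1/p_2: 5·q_1^(−1/2) = p_1/p_2.
Solve: √q_1 = 5·p_2/p_1, so q_1*(p_1,p_2) = (5·p_2/p_1)², and q_2* = (I − p_1·q_1*)/p_2.
Plugging in: q_1* = (5·13/14.94)² = 18.9289.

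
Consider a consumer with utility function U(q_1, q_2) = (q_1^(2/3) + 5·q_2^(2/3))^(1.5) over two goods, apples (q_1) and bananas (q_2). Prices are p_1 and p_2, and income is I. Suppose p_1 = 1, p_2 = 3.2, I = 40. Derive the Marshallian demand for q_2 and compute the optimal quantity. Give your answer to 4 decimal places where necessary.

q_2* = 11.5535

MU_q_1 ∝ q_1^(-1/3), MU_q_2 ∝ 5·q_2^(-1/3), so MRS = (1/5)·(q_2/q_1)^(1/3) = p_1/p_2.
Hence q_2/q_1 = (5·p_1/p_2)^(1/(1/3)), i.e. raised to the 3 power.
Substitute q_2 = (q_2/q_1)·q_1 into the budget: q_1* = I/(p_1 + p_2·(q_2/q_1)).
Numerically q_2/q_1 = 3.814697, so q_1* = 40/(1 + 3.2·3.814697) = 3.0287 and q_2* = 3.814697·3.0287 = 11.5535.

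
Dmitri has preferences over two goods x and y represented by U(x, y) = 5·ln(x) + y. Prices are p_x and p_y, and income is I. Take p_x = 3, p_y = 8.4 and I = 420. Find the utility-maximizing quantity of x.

x* = 14

MU_x = 5/x, MU_y = 1. Tangency: 5/x = p_x/p_y.
So x*(p_x,p_y) = 5·p_y/p_x, independent of income; and y* = (I − 5·p_y)/p_y.
At the given prices: x* = 5·8.4/3 = 14.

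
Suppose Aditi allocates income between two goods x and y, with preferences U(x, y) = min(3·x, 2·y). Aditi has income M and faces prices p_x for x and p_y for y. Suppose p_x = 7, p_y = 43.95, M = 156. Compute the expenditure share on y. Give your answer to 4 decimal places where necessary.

With perfect complements, no substitution: consume in ratio x:y = 2:3.
Budget: p_x·x + p_y·(3/2)·x = M, so (2·p_x + 3·p_y)·x = 2·M.
Demand: x*(p_x,p_y,M) = 2·M/(2·p_x + 3·p_y), y* = 3·M/(2·p_x + 3·p_y).
Here 2·7 + 3·43.95 = 145.85, giving x* = 2.1392 and y* = 3.2088.
Expenditure on y: 43.95·3.2088 = 141.0257; share = 0.904.

share on y = 0.904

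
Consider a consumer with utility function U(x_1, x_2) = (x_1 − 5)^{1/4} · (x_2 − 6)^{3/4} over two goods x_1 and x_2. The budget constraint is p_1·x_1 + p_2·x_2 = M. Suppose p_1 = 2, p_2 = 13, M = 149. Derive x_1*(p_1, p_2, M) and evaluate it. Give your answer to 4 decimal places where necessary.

MRS = (1/3)·(x_2−6)/(x_1−5). Tangency with p_1/p_2 gives x_2−6 = 3·(p_1/p_2)·(x_1−5).
After buying the subsistence bundle (5, 6), a share 0.25 of the remaining income goes to x_1: x_1* = 5 + 0.25·(M − 5p_1 − 6p_2)/p_1.
Discretionary income = 149 − 5·2 − 6·13 = 61; x_1* = 5 + 0.25·61/2 = 12.625.

x_1* = 12.625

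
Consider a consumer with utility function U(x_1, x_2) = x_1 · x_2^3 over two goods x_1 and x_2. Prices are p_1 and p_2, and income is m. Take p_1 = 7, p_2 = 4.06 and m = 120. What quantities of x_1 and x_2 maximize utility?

Demand: x_1*(p_1,p_2,m) = 0.25·m/p_1 and x_2* = 0.75·m/p_2.
At p_1=7, p_2=4.06, m=120: x_1* = 0.25·120/7 = 4.2857, x_2* = 22.1675.

x_1* = 4.2857, x_2* = 22.1675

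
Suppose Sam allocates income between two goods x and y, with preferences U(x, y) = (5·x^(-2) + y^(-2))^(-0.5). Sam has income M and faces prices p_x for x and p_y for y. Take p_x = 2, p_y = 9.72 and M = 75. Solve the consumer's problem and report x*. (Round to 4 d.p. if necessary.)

With the ratio pinned down, the budget gives x* = M/(p_x + p_y·(y/x)) and y* = (y/x)·x*.
Numerically y/x = 0.345248, so x* = 75/(2 + 9.72·0.345248) = 14.0035.

x* = 14.0035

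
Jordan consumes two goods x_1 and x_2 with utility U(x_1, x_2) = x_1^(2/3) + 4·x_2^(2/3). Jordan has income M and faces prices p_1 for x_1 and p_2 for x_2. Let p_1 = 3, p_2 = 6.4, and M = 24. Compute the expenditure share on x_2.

From the CES first-order condition, (1/4)·(x_2/x_1)^(1/3) = p_1/p_2.
Solve for the ratio: x_2/x_1 = [4·p_1/p_2]^(3).
With the ratio pinned down, the budget gives x_1* = M/(p_1 + p_2·(x_2/x_1)) and x_2* = (x_2/x_1)·x_1*.
Numerically x_2/x_1 = 6.591797, so x_1* = 24/(3 + 6.4·6.591797) = 0.5311 and x_2* = 6.591797·0.5311 = 3.501.
Expenditure on x_2: 6.4·3.501 = 22.4066; share = 0.9336.

share on x_2 = 0.9336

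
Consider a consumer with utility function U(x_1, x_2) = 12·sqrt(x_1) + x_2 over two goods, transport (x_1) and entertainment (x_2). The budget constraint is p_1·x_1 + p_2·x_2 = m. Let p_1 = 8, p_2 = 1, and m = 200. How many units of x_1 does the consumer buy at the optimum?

MU_x_1 = 6/√x_1, MU_x_2 = 1. Tangency: 6/√x_1 = p_1/p_2.
Thus x_1* = (6·p_2/p_1)² — independent of m — with the rest of income spent on x_2.
Plugging in: x_1* = (6·1/8)² = 0.5625.

x_1* = 0.5625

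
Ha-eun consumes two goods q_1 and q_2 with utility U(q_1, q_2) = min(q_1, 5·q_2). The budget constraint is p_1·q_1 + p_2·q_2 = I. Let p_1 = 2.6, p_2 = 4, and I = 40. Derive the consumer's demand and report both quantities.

Leontief preferences: the optimum is at the kink where q_1/5 = q_2/1, i.e. q_2 = (1/5)·q_1.
Budget: p_1·q_1 + p_2·(1/5)·q_1 = I, so (5·p_1 + p_2)·q_1 = 5·I.
Demand: q_1*(p_1,p_2,I) = 5·I/(5·p_1 + p_2), q_2* = I/(5·p_1 + p_2).
Here 5·2.6 + 4 = 17, giving q_1* = 11.7647 and q_2* = 2.3529.

q_1* = 11.7647, q_2* = 2.3529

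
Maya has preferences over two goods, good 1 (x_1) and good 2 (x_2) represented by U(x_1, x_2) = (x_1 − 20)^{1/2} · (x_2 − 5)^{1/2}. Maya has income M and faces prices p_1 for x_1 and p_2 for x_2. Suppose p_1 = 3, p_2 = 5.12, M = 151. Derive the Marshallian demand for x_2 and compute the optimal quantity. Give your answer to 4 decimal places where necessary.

x_2* = 11.3867

Let x_1' = x_1−20, x_2' = x_2−5. MRS = x_2'/x_1' = p_1/p_2.
Substituting into the budget: x_1* = 20 + 0.5·(M − 20·p_1 − 5·p_2)/p_1, and x_2* = 5 + 0.5·(…)/p_2.
Discretionary income = 151 − 20·3 − 5·5.12 = 65.4; x_2* = 5 + 0.5·65.4/5.12 = 11.3867.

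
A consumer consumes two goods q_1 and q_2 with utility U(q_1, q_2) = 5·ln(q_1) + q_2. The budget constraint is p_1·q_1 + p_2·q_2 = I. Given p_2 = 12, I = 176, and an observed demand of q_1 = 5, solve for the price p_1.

Set MRS = p_1/p_2: (5/q_1)/1 = p_1/p_2.
So q_1*(p_1,p_2) = 5·p_2/p_1, independent of income; and q_2* = (I − 5·p_2)/p_2.
Set q_1* = 5 in the demand function and solve for p_1: p_1 = 12.

p_1 = 12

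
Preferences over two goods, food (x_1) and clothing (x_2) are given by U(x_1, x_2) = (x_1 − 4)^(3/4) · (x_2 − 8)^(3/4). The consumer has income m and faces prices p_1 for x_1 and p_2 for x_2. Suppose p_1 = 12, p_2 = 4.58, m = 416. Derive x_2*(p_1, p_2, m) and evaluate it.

MRS = (x_2−8)/(x_1−4). Tangency with p_1/p_2 gives x_2−8 = (p_1/p_2)·(x_1−4).
Substituting into the budget: x_1* = 4 + 0.5·(m − 4·p_1 − 8·p_2)/p_1, and x_2* = 8 + 0.5·(…)/p_2.
Discretionary income = 416 − 4·12 − 8·4.58 = 331.36; x_2* = 8 + 0.5·331.36/4.58 = 44.1747.

x_2* = 44.1747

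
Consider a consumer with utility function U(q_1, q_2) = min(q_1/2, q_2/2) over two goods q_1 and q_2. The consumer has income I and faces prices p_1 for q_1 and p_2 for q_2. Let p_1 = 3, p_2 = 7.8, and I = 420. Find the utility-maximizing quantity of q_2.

Leontief preferences: the optimum is at the kink where q_1/2 = q_2/2, i.e. q_2 = q_1.
Budget: p_1·q_1 + p_2·q_1 = I, so (2·p_1 + 2·p_2)·q_1 = 2·I.
Demand: q_1*(p_1,p_2,I) = 2·I/(2·p_1 + 2·p_2), q_2* = 2·I/(2·p_1 + 2·p_2).
Here 2·3 + 2·7.8 = 21.6, giving q_2* = 38.8889.

q_2* = 38.8889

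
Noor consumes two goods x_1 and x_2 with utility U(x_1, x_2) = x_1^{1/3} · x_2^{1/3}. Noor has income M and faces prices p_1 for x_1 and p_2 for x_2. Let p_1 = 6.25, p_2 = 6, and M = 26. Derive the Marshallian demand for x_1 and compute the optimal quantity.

MU_x_1/MU_x_2 = (1/3·x_2)/(1/3·x_1); tangency sets this equal to p_1/p_2.
Rearranging, p_2·x_2 = p_1·x_1. Substituting into the budget gives p_1·x_1·(1 + 1) = M.
Demand: x_1*(p_1,p_2,M) = 0.5·M/p_1 and x_2* = 0.5·M/p_2.
At p_1=6.25, p_2=6, M=26: x_1* = 0.5·26/6.25 = 2.08.

x_1* = 2.08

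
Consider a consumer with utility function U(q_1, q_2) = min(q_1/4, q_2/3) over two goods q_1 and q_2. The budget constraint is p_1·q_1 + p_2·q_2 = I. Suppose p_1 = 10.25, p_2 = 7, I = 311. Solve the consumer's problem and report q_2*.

Demand: q_1*(p_1,p_2,I) = 4·I/(4·p_1 + 3·p_2), q_2* = 3·I/(4·p_1 + 3·p_2).
Here 4·10.25 + 3·7 = 62, giving q_2* = 15.0484.

q_2* = 15.0484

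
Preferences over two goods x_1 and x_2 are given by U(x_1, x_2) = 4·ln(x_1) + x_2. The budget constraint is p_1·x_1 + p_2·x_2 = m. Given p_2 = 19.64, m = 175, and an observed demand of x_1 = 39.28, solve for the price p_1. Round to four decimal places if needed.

Set MRS = p_1/p_2: (4/x_1)/1 = p_1/p_2.
So x_1*(p_1,p_2) = 4·p_2/p_1, independent of income; and x_2* = (m − 4·p_2)/p_2.
Set x_1* = 39.28 in the demand function and solve for p_1: p_1 = 2.

p_1 = 2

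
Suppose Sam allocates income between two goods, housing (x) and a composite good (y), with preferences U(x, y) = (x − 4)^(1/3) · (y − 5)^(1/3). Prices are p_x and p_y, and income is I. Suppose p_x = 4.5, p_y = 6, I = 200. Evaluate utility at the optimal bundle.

V = 5.9807

MRS = (y−5)/(x−4). Tangency with p_x/p_y gives y−5 = (p_x/p_y)·(x−4).
After buying the subsistence bundle (4, 5), a share 0.5 of the remaining income goes to x: x* = 4 + 0.5·(I − 4p_x − 5p_y)/p_x.
Discretionary income = 200 − 4·4.5 − 5·6 = 152; x* = 4 + 0.5·152/4.5 = 20.8889; y* = 5 + 0.5·152/6 = 17.6667.
Utility at the optimum: U(20.8889, 17.6667) = 5.9807.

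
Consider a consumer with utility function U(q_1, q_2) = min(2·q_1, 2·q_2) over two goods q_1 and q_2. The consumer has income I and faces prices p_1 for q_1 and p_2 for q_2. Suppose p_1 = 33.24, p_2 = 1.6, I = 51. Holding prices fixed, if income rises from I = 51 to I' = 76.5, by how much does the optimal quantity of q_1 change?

With perfect complements, no substitution: consume in ratio q_1:q_2 = 2:2.
Budget: p_1·q_1 + p_2·q_1 = I, so (2·p_1 + 2·p_2)·q_1 = 2·I.
Demand: q_1*(p_1,p_2,I) = 2·I/(2·p_1 + 2·p_2), q_2* = 2·I/(2·p_1 + 2·p_2).
Here 2·33.24 + 2·1.6 = 69.68, giving q_1* = 1.4638.
At I' = 76.5: q_1* = 2.1958. Change: 2.1958 − 1.4638 = 0.7319.

Δq_1* = 0.7319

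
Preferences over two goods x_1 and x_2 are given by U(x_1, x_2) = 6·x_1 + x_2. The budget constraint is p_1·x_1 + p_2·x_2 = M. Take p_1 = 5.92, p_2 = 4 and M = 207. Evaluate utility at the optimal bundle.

x_1 gives more utility per dollar, so spend all income on x_1: x_1* = M/p_1, x_2* = 0.
Numerically: x_1* = 34.9662, x_2* = 0.
Utility at the optimum: U(34.9662, 0) = 209.7973.

V = 209.7973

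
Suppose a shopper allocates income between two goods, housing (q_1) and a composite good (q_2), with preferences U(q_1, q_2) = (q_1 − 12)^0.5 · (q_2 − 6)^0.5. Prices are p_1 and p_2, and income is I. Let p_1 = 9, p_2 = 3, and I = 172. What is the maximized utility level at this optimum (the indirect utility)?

Substituting into the budget: q_1* = 12 + 0.5·(I − 12·p_1 − 6·p_2)/p_1, and q_2* = 6 + 0.5·(…)/p_2.
Discretionary income = 172 − 12·9 − 6·3 = 46; q_1* = 12 + 0.5·46/9 = 14.5556; q_2* = 6 + 0.5·46/3 = 13.6667.
Utility at the optimum: U(14.5556, 13.6667) = 4.4264.

V = 4.4264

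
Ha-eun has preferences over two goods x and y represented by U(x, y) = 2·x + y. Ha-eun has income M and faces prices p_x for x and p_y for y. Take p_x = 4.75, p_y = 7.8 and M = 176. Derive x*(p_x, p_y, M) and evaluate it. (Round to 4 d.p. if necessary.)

Linear utility — the consumer picks whichever good has higher MU/price: 2/4.75 = 0.4211 vs 1/7.8 = 0.1282.
x gives more utility per dollar, so spend all income on x: x* = M/p_x, y* = 0.
Numerically: x* = 37.0526, y* = 0.

x* = 37.0526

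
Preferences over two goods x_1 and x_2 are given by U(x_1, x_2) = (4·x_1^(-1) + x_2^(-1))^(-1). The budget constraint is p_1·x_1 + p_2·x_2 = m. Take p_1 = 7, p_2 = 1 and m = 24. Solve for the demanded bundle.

x_1* = 2.8836, x_2* = 3.8147

MU_x_1 ∝ 4·x_1^(-2), MU_x_2 ∝ x_2^(-2), so MRS = 4·(x_2/x_1)^(2) = p_1/p_2.
Hence x_2/x_1 = ((1/4)·p_1/p_2)^(1/(2)), i.e. raised to the 0.5 power.
With the ratio pinned down, the budget gives x_1* = m/(p_1 + p_2·(x_2/x_1)) and x_2* = (x_2/x_1)·x_1*.
Numerically x_2/x_1 = 1.322876, so x_1* = 24/(7 + 1·1.322876) = 2.8836 and x_2* = 1.322876·2.8836 = 3.8147.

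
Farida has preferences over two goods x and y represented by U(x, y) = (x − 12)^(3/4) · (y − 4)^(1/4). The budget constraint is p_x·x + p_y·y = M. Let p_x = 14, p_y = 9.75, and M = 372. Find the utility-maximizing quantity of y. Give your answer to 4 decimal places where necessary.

MRS = 3·(y−4)/(x−12). Tangency with p_x/p_y gives y−4 = (1/3)·(p_x/p_y)·(x−12).
After buying the subsistence bundle (12, 4), a share 0.75 of the remaining income goes to x: x* = 12 + 0.75·(M − 12p_x − 4p_y)/p_x.
Discretionary income = 372 − 12·14 − 4·9.75 = 165; y* = 4 + 0.25·165/9.75 = 8.2308.

y* = 8.2308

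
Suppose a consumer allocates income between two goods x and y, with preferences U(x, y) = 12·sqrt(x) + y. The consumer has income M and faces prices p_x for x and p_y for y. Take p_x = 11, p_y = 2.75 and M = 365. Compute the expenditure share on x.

Set MRS = p_x/p_y: 6·x^(−1/2) = p_x/p_y.
Thus x* = (6·p_y/p_x)² — independent of M — with the rest of income spent on y.
Plugging in: x* = (6·2.75/11)² = 2.25, y* = 123.7273.
Expenditure on x: 11·2.25 = 24.75; share = 0.0678.

share on x = 0.0678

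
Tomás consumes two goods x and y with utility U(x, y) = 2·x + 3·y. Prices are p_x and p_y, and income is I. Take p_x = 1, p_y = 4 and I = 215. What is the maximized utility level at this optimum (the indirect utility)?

Perfect substitutes: compare marginal utility per dollar. 2/p_x vs 3/p_y → 2 vs 0.75.
x gives more utility per dollar, so spend all income on x: x* = I/p_x, y* = 0.
Numerically: x* = 215, y* = 0.
Utility at the optimum: U(215, 0) = 430.

V = 430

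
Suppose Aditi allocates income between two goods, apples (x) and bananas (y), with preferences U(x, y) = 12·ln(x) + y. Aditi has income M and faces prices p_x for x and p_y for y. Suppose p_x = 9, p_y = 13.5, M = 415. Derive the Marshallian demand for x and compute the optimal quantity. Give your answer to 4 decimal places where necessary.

x* = 18

Set MRS = p_x/p_y: (12/x)/1 = p_x/p_y.
So x*(p_x,p_y) = 12·p_y/p_x, independent of income; and y* = (M − 12·p_y)/p_y.
At the given prices: x* = 12·13.5/9 = 18.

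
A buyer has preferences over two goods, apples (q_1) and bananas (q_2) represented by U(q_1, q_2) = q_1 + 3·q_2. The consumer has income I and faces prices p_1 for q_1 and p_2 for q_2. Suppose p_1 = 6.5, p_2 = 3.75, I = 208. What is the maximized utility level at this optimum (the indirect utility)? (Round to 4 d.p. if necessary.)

V = 166.4

Linear utility — the consumer picks whichever good has higher MU/price: 1/6.5 = 0.1538 vs 3/3.75 = 0.8.
q_2 gives more utility per dollar, so spend all income on q_2: q_2* = I/p_2, q_1* = 0.
Numerically: q_1* = 0, q_2* = 55.4667.
Utility at the optimum: U(0, 55.4667) = 166.4.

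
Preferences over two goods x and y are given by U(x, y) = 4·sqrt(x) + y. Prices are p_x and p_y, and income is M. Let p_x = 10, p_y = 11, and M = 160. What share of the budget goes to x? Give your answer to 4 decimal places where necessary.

Thus x* = (2·p_y/p_x)² — independent of M — with the rest of income spent on y.
Plugging in: x* = (2·11/10)² = 4.84, y* = 10.1455.
Expenditure on x: 10·4.84 = 48.4; share = 0.3025.

share on x = 0.3025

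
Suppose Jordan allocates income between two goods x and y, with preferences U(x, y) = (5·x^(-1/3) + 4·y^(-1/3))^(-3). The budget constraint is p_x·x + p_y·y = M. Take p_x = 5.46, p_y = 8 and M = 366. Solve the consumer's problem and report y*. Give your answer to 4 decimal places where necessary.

y* = 22.0535

MU_x ∝ 5·x^(-4/3), MU_y ∝ 4·y^(-4/3), so MRS = (5/4)·(y/x)^(4/3) = p_x/p_y.
Hence y/x = ((4/5)·p_x/p_y)^(1/(4/3)), i.e. raised to the 0.75 power.
Substitute y = (y/x)·x into the budget: x* = M/(p_x + p_y·(y/x)).
Numerically y/x = 0.635177, so x* = 366/(5.46 + 8·0.635177) = 34.7202 and y* = 0.635177·34.7202 = 22.0535.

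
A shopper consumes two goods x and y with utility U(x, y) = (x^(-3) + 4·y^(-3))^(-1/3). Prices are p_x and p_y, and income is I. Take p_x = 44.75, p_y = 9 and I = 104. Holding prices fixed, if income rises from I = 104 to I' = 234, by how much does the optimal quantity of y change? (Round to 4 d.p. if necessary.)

MU_x ∝ x^(-4), MU_y ∝ 4·y^(-4), so MRS = (1/4)·(y/x)^(4) = p_x/p_y.
Solve for the ratio: y/x = [4·p_x/p_y]^(0.25).
With the ratio pinned down, the budget gives x* = I/(p_x + p_y·(y/x)) and y* = (y/x)·x*.
Numerically y/x = 2.111799, so x* = 104/(44.75 + 9·2.111799) = 1.6312 and y* = 2.111799·1.6312 = 3.4448.
At I' = 234: y* = 7.7508. Change: 7.7508 − 3.4448 = 4.306.

Δy* = 4.306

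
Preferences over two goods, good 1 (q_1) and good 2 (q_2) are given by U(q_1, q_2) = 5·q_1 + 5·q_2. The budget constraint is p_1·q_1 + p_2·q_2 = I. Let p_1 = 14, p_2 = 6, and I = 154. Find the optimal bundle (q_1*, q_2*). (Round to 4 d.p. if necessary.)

Linear utility — the consumer picks whichever good has higher MU/price: 5/14 = 0.3571 vs 5/6 = 0.8333.
q_2 gives more utility per dollar, so spend all income on q_2: q_2* = I/p_2, q_1* = 0.
Numerically: q_1* = 0, q_2* = 25.6667.

q_1* = 0, q_2* = 25.6667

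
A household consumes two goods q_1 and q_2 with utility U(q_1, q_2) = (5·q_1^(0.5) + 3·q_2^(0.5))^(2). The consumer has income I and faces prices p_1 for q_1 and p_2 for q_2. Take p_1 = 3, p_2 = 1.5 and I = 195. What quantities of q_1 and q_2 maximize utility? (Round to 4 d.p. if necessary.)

From the CES first-order condition, (5/3)·(q_2/q_1)^(0.5) = p_1/p_2.
Solve for the ratio: q_2/q_1 = [(3/5)·p_1/p_2]^(2).
Substitute q_2 = (q_2/q_1)·q_1 into the budget: q_1* = I/(p_1 + p_2·(q_2/q_1)).
Numerically q_2/q_1 = 1.44, so q_1* = 195/(3 + 1.5·1.44) = 37.7907 and q_2* = 1.44·37.7907 = 54.4186.

q_1* = 37.7907, q_2* = 54.4186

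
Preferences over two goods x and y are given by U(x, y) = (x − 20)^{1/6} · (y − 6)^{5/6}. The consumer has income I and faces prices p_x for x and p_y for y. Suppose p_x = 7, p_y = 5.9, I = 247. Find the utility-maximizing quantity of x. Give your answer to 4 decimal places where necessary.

x* = 21.7048

This is Cobb-Douglas in (x−20, y−6): tangency gives 1/6·p_y·(y−6) = 5/6·p_x·(x−20).
Substituting into the budget: x* = 20 + 1/6·(I − 20·p_x − 6·p_y)/p_x, and y* = 6 + 5/6·(…)/p_y.
Discretionary income = 247 − 20·7 − 6·5.9 = 71.6; x* = 20 + 1/6·71.6/7 = 21.7048.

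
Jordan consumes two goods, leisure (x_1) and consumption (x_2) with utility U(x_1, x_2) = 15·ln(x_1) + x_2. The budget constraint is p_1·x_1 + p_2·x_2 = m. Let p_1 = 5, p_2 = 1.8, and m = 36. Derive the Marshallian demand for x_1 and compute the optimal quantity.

MU_x_1 = 15/x_1, MU_x_2 = 1. Tangency: 15/x_1 = p_1/p_2.
So x_1*(p_1,p_2) = 15·p_2/p_1, independent of income; and x_2* = (m − 15·p_2)/p_2.
At the given prices: x_1* = 15·1.8/5 = 5.4.

x_1* = 5.4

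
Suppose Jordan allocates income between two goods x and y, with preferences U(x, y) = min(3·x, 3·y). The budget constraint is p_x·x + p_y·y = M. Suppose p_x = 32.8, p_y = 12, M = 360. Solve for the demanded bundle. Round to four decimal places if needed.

Demand: x*(p_x,p_y,M) = 3·M/(3·p_x + 3·p_y), y* = 3·M/(3·p_x + 3·p_y).
Here 3·32.8 + 3·12 = 134.4, giving x* = 8.0357 and y* = 8.0357.

x* = 8.0357, y* = 8.0357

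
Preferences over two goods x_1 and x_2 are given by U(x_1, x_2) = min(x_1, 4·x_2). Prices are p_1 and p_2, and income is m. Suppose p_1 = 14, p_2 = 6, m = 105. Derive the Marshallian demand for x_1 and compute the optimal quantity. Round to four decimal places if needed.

x_1* = 6.7742

With perfect complements, no substitution: consume in ratio x_1:x_2 = 4:1.
Budget: p_1·x_1 + p_2·(1/4)·x_1 = m, so (4·p_1 + p_2)·x_1 = 4·m.
Demand: x_1*(p_1,p_2,m) = 4·m/(4·p_1 + p_2), x_2* = m/(4·p_1 + p_2).
Here 4·14 + 6 = 62, giving x_1* = 6.7742.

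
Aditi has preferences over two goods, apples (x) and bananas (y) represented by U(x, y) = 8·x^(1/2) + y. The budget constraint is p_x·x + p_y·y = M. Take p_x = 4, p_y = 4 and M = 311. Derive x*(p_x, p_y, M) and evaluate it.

x* = 16

Plugging in: x* = (4·4/4)² = 16.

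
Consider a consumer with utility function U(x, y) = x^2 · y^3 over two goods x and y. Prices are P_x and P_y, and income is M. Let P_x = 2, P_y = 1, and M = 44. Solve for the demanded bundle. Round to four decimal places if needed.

Tangency: MRS = (2/3)·y/x = P_x/P_y.
So 2·P_y·y = 3·P_x·x; combined with the budget, a share 0.4 of income goes to x.
Demand: x*(P_x,P_y,M) = 0.4·M/P_x and y* = 0.6·M/P_y.
At P_x=2, P_y=1, M=44: x* = 0.4·44/2 = 8.8, y* = 26.4.

x* = 8.8, y* = 26.4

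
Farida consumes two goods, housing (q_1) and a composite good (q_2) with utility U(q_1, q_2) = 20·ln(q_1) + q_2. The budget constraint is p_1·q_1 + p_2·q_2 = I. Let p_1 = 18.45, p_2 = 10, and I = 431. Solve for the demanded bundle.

q_1* = 10.8401, q_2* = 23.1

MU_q_1 = 20/q_1, MU_q_2 = 1. Tangency: 20/q_1 = p_1/p_2.
So q_1*(p_1,p_2) = 20·p_2/p_1, independent of income; and q_2* = (I − 20·p_2)/p_2.
At the given prices: q_1* = 20·10/18.45 = 10.8401, and q_2* = 23.1.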